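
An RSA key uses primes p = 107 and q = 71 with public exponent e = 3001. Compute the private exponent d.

5981

φ(n) = (p−1)(q−1) = 106·70 = 7420.
Need d with 3001·d ≡ 1 (mod 7420). Apply the extended Euclidean algorithm:
7420 = 2*3001 + 1418
3001 = 2*1418 + 165
1418 = 8*165 + 98
165 = 1*98 + 67
98 = 1*67 + 31
67 = 2*31 + 5
31 = 6*5 + 1
5 = 5*1 + 0
Back-substitute:
1 = 31 − 6·5
1 = −6·67 + 13·31
1 = 13·98 − 19·67
1 = −19·165 + 32·98
1 = 32·1418 − 275·165
1 = −275·3001 + 582·1418
1 = 582·7420 − 1439·3001
So 3001·(-1439) ≡ 1 (mod 7420), hence d ≡ -1439 ≡ 5981 (mod 7420).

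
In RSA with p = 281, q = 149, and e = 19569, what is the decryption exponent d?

φ(n) = (p−1)(q−1) = 280·148 = 41440.
Need d with 19569·d ≡ 1 (mod 41440). Apply the extended Euclidean algorithm:
41440 = 2*19569 + 2302
19569 = 8*2302 + 1153
2302 = 1*1153 + 1149
1153 = 1*1149 + 4
1149 = 287*4 + 1
4 = 4*1 + 0
Back-substitute:
1 = 1149 − 287·4
1 = −287·1153 + 288·1149
1 = 288·2302 − 575·1153
1 = −575·19569 + 4888·2302
1 = 4888·41440 − 10351·19569
So 19569·(-10351) ≡ 1 (mod 41440), hence d ≡ -10351 ≡ 31089 (mod 41440).

31089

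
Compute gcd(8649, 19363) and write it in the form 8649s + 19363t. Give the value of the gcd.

1

Repeated division:
19363 = 2×8649 + 2065
8649 = 4×2065 + 389
2065 = 5×389 + 120
389 = 3×120 + 29
120 = 4×29 + 4
29 = 7×4 + 1
4 = 4×1 + 0
gcd(8649, 19363) = 1.
Back-substituting:
1 = 29 − 7·4
1 = −7·120 + 29·29
1 = 29·389 − 94·120
1 = −94·2065 + 499·389
1 = 499·8649 − 2090·2065
1 = −2090·19363 + 4679·8649
So 1 = (-2090)·19363 + (4679)·8649.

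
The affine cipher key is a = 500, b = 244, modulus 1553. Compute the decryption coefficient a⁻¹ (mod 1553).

879

Apply the Euclidean algorithm to 1553 and 500:
1553 = 3·500 + 53
500 = 9·53 + 23
53 = 2·23 + 7
23 = 3·7 + 2
7 = 3·2 + 1
2 = 2·1 + 0
The gcd is 1. Working backward:
1 = 7 − 3·2
1 = −3·23 + 10·7
1 = 10·53 − 23·23
1 = −23·500 + 217·53
1 = 217·1553 − 674·500
So 500·(-674) ≡ 1 (mod 1553), and -674 ≡ 879 (mod 1553).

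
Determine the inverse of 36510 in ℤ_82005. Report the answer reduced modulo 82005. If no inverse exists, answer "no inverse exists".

no inverse exists

Compute gcd(36510, 82005):
82005 = 2*36510 + 8985
36510 = 4*8985 + 570
8985 = 15*570 + 435
570 = 1*435 + 135
435 = 3*135 + 30
135 = 4*30 + 15
30 = 2*15 + 0
The gcd is 15, not 1, hence no inverse exists.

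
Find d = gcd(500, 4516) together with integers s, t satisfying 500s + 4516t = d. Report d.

4

Apply Euclid's algorithm to 4516 and 500:
4516 = 9*500 + 16
500 = 31*16 + 4
16 = 4*4 + 0
gcd(500, 4516) = 4.
Express as a combination:
4 = 500 − 31·16
4 = −31·4516 + 280·500
So 4 = (-31)·4516 + (280)·500.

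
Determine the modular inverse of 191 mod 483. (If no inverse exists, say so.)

263

Apply the Euclidean algorithm to 483 and 191:
483 = 2·191 + 101
191 = 1·101 + 90
101 = 1·90 + 11
90 = 8·11 + 2
11 = 5·2 + 1
2 = 2·1 + 0
gcd = 1, so the inverse exists. Back-substitute:
1 = 11 − 5·2
1 = −5·90 + 41·11
1 = 41·101 − 46·90
1 = −46·191 + 87·101
1 = 87·483 − 220·191
So 191·(-220) ≡ 1 (mod 483), and -220 ≡ 263 (mod 483).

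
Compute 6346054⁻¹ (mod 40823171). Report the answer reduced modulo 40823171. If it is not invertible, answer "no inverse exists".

4476056

Run Euclid on (40823171, 6346054):
40823171 = 6·6346054 + 2746847
6346054 = 2·2746847 + 852360
2746847 = 3·852360 + 189767
852360 = 4·189767 + 93292
189767 = 2·93292 + 3183
93292 = 29·3183 + 985
3183 = 3·985 + 228
985 = 4·228 + 73
228 = 3·73 + 9
73 = 8·9 + 1
9 = 9·1 + 0
The gcd is 1. Working backward:
1 = 73 − 8·9
1 = −8·228 + 25·73
1 = 25·985 − 108·228
1 = −108·3183 + 349·985
1 = 349·93292 − 10229·3183
1 = −10229·189767 + 20807·93292
1 = 20807·852360 − 93457·189767
1 = −93457·2746847 + 301178·852360
1 = 301178·6346054 − 695813·2746847
1 = −695813·40823171 + 4476056·6346054
So 6346054·4476056 ≡ 1 (mod 40823171).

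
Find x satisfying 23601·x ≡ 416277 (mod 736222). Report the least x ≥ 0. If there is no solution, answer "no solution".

587161

First find gcd(23601, 736222):
736222 = 31×23601 + 4591
23601 = 5×4591 + 646
4591 = 7×646 + 69
646 = 9×69 + 25
69 = 2×25 + 19
25 = 1×19 + 6
19 = 3×6 + 1
6 = 6×1 + 0
gcd = 1, so a unique solution mod 736222 exists.
Back-substitute for the Bézout coefficients:
1 = 19 − 3·6
1 = −3·25 + 4·19
1 = 4·69 − 11·25
1 = −11·646 + 103·69
1 = 103·4591 − 732·646
1 = −732·23601 + 3763·4591
1 = 3763·736222 − 117385·23601
So 23601·(-117385) ≡ 1 (mod 736222), giving 23601⁻¹ ≡ 618837.
x ≡ 23601⁻¹·416277 ≡ 618837·416277 ≡ 587161 (mod 736222).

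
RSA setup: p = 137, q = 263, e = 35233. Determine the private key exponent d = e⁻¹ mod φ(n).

φ(n) = (p−1)(q−1) = 136·262 = 35632.
Need d with 35233·d ≡ 1 (mod 35632). Apply the extended Euclidean algorithm:
35632 = 1×35233 + 399
35233 = 88×399 + 121
399 = 3×121 + 36
121 = 3×36 + 13
36 = 2×13 + 10
13 = 1×10 + 3
10 = 3×3 + 1
3 = 3×1 + 0
Back-substitute:
1 = 10 − 3·3
1 = −3·13 + 4·10
1 = 4·36 − 11·13
1 = −11·121 + 37·36
1 = 37·399 − 122·121
1 = −122·35233 + 10773·399
1 = 10773·35632 − 10895·35233
So 35233·(-10895) ≡ 1 (mod 35632), hence d ≡ -10895 ≡ 24737 (mod 35632).

24737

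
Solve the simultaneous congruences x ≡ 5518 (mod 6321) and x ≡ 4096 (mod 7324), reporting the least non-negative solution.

Write x = 5518 + 6321·k. Then 6321·k ≡ 4096 − 5518 ≡ 5902 (mod 7324).
Need 6321⁻¹ mod 7324. Extended Euclid on (7324, 6321):
7324 = 1*6321 + 1003
6321 = 6*1003 + 303
1003 = 3*303 + 94
303 = 3*94 + 21
94 = 4*21 + 10
21 = 2*10 + 1
10 = 10*1 + 0
Back-substitute:
1 = 21 − 2·10
1 = −2·94 + 9·21
1 = 9·303 − 29·94
1 = −29·1003 + 96·303
1 = 96·6321 − 605·1003
1 = −605·7324 + 701·6321
6321⁻¹ ≡ 701 (mod 7324), so k ≡ 701·5902 ≡ 6566 (mod 7324).
x = 5518 + 6321·6566 = 41509204.

41509204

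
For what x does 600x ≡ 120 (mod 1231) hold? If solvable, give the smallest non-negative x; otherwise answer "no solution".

985

First find gcd(600, 1231):
1231 = 2×600 + 31
600 = 19×31 + 11
31 = 2×11 + 9
11 = 1×9 + 2
9 = 4×2 + 1
2 = 2×1 + 0
gcd = 1, so a unique solution mod 1231 exists.
Back-substitute for the Bézout coefficients:
1 = 9 − 4·2
1 = −4·11 + 5·9
1 = 5·31 − 14·11
1 = −14·600 + 271·31
1 = 271·1231 − 556·600
So 600·(-556) ≡ 1 (mod 1231), giving 600⁻¹ ≡ 675.
x ≡ 600⁻¹·120 ≡ 675·120 ≡ 985 (mod 1231).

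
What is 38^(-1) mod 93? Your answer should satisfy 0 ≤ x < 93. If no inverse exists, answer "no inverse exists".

gcd(93, 38) by repeated division:
93 = 2*38 + 17
38 = 2*17 + 4
17 = 4*4 + 1
4 = 4*1 + 0
The gcd is 1. Working backward:
1 = 17 − 4·4
1 = −4·38 + 9·17
1 = 9·93 − 22·38
Hence 38⁻¹ ≡ -22 ≡ 71 (mod 93).

71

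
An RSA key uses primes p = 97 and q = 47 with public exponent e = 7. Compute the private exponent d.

631

φ(n) = (p−1)(q−1) = 96·46 = 4416.
Need d with 7·d ≡ 1 (mod 4416). Apply the extended Euclidean algorithm:
4416 = 630·7 + 6
7 = 1·6 + 1
6 = 6·1 + 0
Back-substitute:
1 = 7 − 6
1 = −4416 + 631·7
So 7·631 ≡ 1 (mod 4416), hence d = 631.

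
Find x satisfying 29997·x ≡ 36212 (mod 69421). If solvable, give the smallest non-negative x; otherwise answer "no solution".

795

First find gcd(29997, 69421):
69421 = 2*29997 + 9427
29997 = 3*9427 + 1716
9427 = 5*1716 + 847
1716 = 2*847 + 22
847 = 38*22 + 11
22 = 2*11 + 0
gcd = 11 and 11 | 36212, so solutions exist. Divide through by 11: 2727x ≡ 3292 (mod 6311).
Now find 2727⁻¹ mod 6311:
6311 = 2·2727 + 857
2727 = 3·857 + 156
857 = 5·156 + 77
156 = 2·77 + 2
77 = 38·2 + 1
2 = 2·1 + 0
Back-substitute:
1 = 77 − 38·2
1 = −38·156 + 77·77
1 = 77·857 − 423·156
1 = −423·2727 + 1346·857
1 = 1346·6311 − 3115·2727
So 2727·(-3115) ≡ 1 (mod 6311), i.e. 2727⁻¹ ≡ 3196.
Then x ≡ 3196·3292 ≡ 795 (mod 6311); the smallest non-negative solution is x = 795.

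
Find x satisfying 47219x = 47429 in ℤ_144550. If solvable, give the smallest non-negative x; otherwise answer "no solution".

First find gcd(47219, 144550):
144550 = 3·47219 + 2893
47219 = 16·2893 + 931
2893 = 3·931 + 100
931 = 9·100 + 31
100 = 3·31 + 7
31 = 4·7 + 3
7 = 2·3 + 1
3 = 3·1 + 0
gcd = 1, so a unique solution mod 144550 exists.
Back-substitute for the Bézout coefficients:
1 = 7 − 2·3
1 = −2·31 + 9·7
1 = 9·100 − 29·31
1 = −29·931 + 270·100
1 = 270·2893 − 839·931
1 = −839·47219 + 13694·2893
1 = 13694·144550 − 41921·47219
So 47219·(-41921) ≡ 1 (mod 144550), giving 47219⁻¹ ≡ 102629.
x ≡ 47219⁻¹·47429 ≡ 102629·47429 ≡ 14141 (mod 144550).

14141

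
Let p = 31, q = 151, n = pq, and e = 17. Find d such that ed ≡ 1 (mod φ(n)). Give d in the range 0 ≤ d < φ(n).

φ(n) = (p−1)(q−1) = 30·150 = 4500.
Need d with 17·d ≡ 1 (mod 4500). Apply the extended Euclidean algorithm:
4500 = 264·17 + 12
17 = 1·12 + 5
12 = 2·5 + 2
5 = 2·2 + 1
2 = 2·1 + 0
Back-substitute:
1 = 5 − 2·2
1 = −2·12 + 5·5
1 = 5·17 − 7·12
1 = −7·4500 + 1853·17
So 17·1853 ≡ 1 (mod 4500), hence d = 1853.

1853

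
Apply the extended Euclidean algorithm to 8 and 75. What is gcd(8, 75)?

Repeated division:
75 = 9×8 + 3
8 = 2×3 + 2
3 = 1×2 + 1
2 = 2×1 + 0
gcd(8, 75) = 1.
Working backward:
1 = 3 − 2
1 = −8 + 3·3
1 = 3·75 − 28·8
So 1 = (3)·75 + (-28)·8.

1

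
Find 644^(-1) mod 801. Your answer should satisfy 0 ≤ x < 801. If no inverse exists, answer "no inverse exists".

551

gcd(801, 644) by repeated division:
801 = 1*644 + 157
644 = 4*157 + 16
157 = 9*16 + 13
16 = 1*13 + 3
13 = 4*3 + 1
3 = 3*1 + 0
gcd = 1, so the inverse exists. Back-substitute:
1 = 13 − 4·3
1 = −4·16 + 5·13
1 = 5·157 − 49·16
1 = −49·644 + 201·157
1 = 201·801 − 250·644
So 644·(-250) ≡ 1 (mod 801), and -250 ≡ 551 (mod 801).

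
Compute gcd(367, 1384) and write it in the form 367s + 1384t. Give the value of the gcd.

Apply Euclid's algorithm to 1384 and 367:
1384 = 3·367 + 283
367 = 1·283 + 84
283 = 3·84 + 31
84 = 2·31 + 22
31 = 1·22 + 9
22 = 2·9 + 4
9 = 2·4 + 1
4 = 4·1 + 0
gcd(367, 1384) = 1.
Working backward:
1 = 9 − 2·4
1 = −2·22 + 5·9
1 = 5·31 − 7·22
1 = −7·84 + 19·31
1 = 19·283 − 64·84
1 = −64·367 + 83·283
1 = 83·1384 − 313·367
So 1 = (83)·1384 + (-313)·367.

1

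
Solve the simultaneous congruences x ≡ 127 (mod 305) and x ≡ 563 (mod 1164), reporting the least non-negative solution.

339287

Write x = 127 + 305·k. Then 305·k ≡ 563 − 127 ≡ 436 (mod 1164).
Need 305⁻¹ mod 1164. Extended Euclid on (1164, 305):
1164 = 3*305 + 249
305 = 1*249 + 56
249 = 4*56 + 25
56 = 2*25 + 6
25 = 4*6 + 1
6 = 6*1 + 0
Back-substitute:
1 = 25 − 4·6
1 = −4·56 + 9·25
1 = 9·249 − 40·56
1 = −40·305 + 49·249
1 = 49·1164 − 187·305
305⁻¹ ≡ 977 (mod 1164), so k ≡ 977·436 ≡ 1112 (mod 1164).
x = 127 + 305·1112 = 339287.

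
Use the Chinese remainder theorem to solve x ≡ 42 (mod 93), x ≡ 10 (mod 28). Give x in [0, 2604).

1158

Write x = 42 + 93·k. Then 93·k ≡ 10 − 42 ≡ 24 (mod 28).
Need 93⁻¹ mod 28. Extended Euclid on (28, 9):
28 = 3×9 + 1
9 = 9×1 + 0
Back-substitute:
1 = 28 − 3·9
93⁻¹ ≡ 25 (mod 28), so k ≡ 25·24 ≡ 12 (mod 28).
x = 42 + 93·12 = 1158.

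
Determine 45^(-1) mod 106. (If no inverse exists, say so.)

33

Extended Euclidean algorithm:
106 = 2·45 + 16
45 = 2·16 + 13
16 = 1·13 + 3
13 = 4·3 + 1
3 = 3·1 + 0
The gcd is 1. Working backward:
1 = 13 − 4·3
1 = −4·16 + 5·13
1 = 5·45 − 14·16
1 = −14·106 + 33·45
So 45·33 ≡ 1 (mod 106).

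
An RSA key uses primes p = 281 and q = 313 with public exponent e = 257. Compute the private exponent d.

φ(n) = (p−1)(q−1) = 280·312 = 87360.
Need d with 257·d ≡ 1 (mod 87360). Apply the extended Euclidean algorithm:
87360 = 339×257 + 237
257 = 1×237 + 20
237 = 11×20 + 17
20 = 1×17 + 3
17 = 5×3 + 2
3 = 1×2 + 1
2 = 2×1 + 0
Back-substitute:
1 = 3 − 2
1 = −17 + 6·3
1 = 6·20 − 7·17
1 = −7·237 + 83·20
1 = 83·257 − 90·237
1 = −90·87360 + 30593·257
So 257·30593 ≡ 1 (mod 87360), hence d = 30593.

30593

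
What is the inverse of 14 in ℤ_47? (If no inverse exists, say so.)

Run Euclid on (47, 14):
47 = 3·14 + 5
14 = 2·5 + 4
5 = 1·4 + 1
4 = 4·1 + 0
The gcd is 1. Working backward:
1 = 5 − 4
1 = −14 + 3·5
1 = 3·47 − 10·14
So 14·(-10) ≡ 1 (mod 47), and -10 ≡ 37 (mod 47).

37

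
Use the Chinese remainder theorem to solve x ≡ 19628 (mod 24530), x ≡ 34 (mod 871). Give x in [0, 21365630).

13486598

Write x = 19628 + 24530·k. Then 24530·k ≡ 34 − 19628 ≡ 439 (mod 871).
Need 24530⁻¹ mod 871. Extended Euclid on (871, 142):
871 = 6*142 + 19
142 = 7*19 + 9
19 = 2*9 + 1
9 = 9*1 + 0
Back-substitute:
1 = 19 − 2·9
1 = −2·142 + 15·19
1 = 15·871 − 92·142
24530⁻¹ ≡ 779 (mod 871), so k ≡ 779·439 ≡ 549 (mod 871).
x = 19628 + 24530·549 = 13486598.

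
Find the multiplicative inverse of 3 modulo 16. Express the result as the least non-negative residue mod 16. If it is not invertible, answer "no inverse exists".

Run Euclid on (16, 3):
16 = 5×3 + 1
3 = 3×1 + 0
gcd = 1, so the inverse exists. Back-substitute:
1 = 16 − 5·3
Thus 3·(-5) ≡ 1 (mod 16); reducing, -5 mod 16 = 11.

11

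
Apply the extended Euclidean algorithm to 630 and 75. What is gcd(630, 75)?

Repeated division:
630 = 8*75 + 30
75 = 2*30 + 15
30 = 2*15 + 0
gcd(630, 75) = 15.
Working backward:
15 = 75 − 2·30
15 = −2·630 + 17·75
So 15 = (-2)·630 + (17)·75.

15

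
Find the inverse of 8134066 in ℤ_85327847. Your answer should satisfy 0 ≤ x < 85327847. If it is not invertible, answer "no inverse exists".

Extended Euclidean algorithm:
85327847 = 10·8134066 + 3987187
8134066 = 2·3987187 + 159692
3987187 = 24·159692 + 154579
159692 = 1·154579 + 5113
154579 = 30·5113 + 1189
5113 = 4·1189 + 357
1189 = 3·357 + 118
357 = 3·118 + 3
118 = 39·3 + 1
3 = 3·1 + 0
gcd = 1, so the inverse exists. Back-substitute:
1 = 118 − 39·3
1 = −39·357 + 118·118
1 = 118·1189 − 393·357
1 = −393·5113 + 1690·1189
1 = 1690·154579 − 51093·5113
1 = −51093·159692 + 52783·154579
1 = 52783·3987187 − 1317885·159692
1 = −1317885·8134066 + 2688553·3987187
1 = 2688553·85327847 − 28203415·8134066
So 8134066·(-28203415) ≡ 1 (mod 85327847), and -28203415 ≡ 57124432 (mod 85327847).

57124432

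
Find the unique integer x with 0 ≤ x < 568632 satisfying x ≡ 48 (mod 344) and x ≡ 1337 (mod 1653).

270776

Write x = 48 + 344·k. Then 344·k ≡ 1337 − 48 ≡ 1289 (mod 1653).
Need 344⁻¹ mod 1653. Extended Euclid on (1653, 344):
1653 = 4·344 + 277
344 = 1·277 + 67
277 = 4·67 + 9
67 = 7·9 + 4
9 = 2·4 + 1
4 = 4·1 + 0
Back-substitute:
1 = 9 − 2·4
1 = −2·67 + 15·9
1 = 15·277 − 62·67
1 = −62·344 + 77·277
1 = 77·1653 − 370·344
344⁻¹ ≡ 1283 (mod 1653), so k ≡ 1283·1289 ≡ 787 (mod 1653).
x = 48 + 344·787 = 270776.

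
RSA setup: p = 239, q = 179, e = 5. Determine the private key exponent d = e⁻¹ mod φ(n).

φ(n) = (p−1)(q−1) = 238·178 = 42364.
Need d with 5·d ≡ 1 (mod 42364). Apply the extended Euclidean algorithm:
42364 = 8472*5 + 4
5 = 1*4 + 1
4 = 4*1 + 0
Back-substitute:
1 = 5 − 4
1 = −42364 + 8473·5
So 5·8473 ≡ 1 (mod 42364), hence d = 8473.

8473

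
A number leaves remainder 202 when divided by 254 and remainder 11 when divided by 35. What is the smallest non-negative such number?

1726

Write x = 202 + 254·k. Then 254·k ≡ 11 − 202 ≡ 19 (mod 35).
Need 254⁻¹ mod 35. Extended Euclid on (35, 9):
35 = 3·9 + 8
9 = 1·8 + 1
8 = 8·1 + 0
Back-substitute:
1 = 9 − 8
1 = −35 + 4·9
254⁻¹ ≡ 4 (mod 35), so k ≡ 4·19 ≡ 6 (mod 35).
x = 202 + 254·6 = 1726.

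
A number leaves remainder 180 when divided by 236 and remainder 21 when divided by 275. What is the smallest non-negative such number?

31096

Write x = 180 + 236·k. Then 236·k ≡ 21 − 180 ≡ 116 (mod 275).
Need 236⁻¹ mod 275. Extended Euclid on (275, 236):
275 = 1*236 + 39
236 = 6*39 + 2
39 = 19*2 + 1
2 = 2*1 + 0
Back-substitute:
1 = 39 − 19·2
1 = −19·236 + 115·39
1 = 115·275 − 134·236
236⁻¹ ≡ 141 (mod 275), so k ≡ 141·116 ≡ 131 (mod 275).
x = 180 + 236·131 = 31096.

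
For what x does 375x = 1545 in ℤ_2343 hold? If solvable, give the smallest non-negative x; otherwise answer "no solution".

379

First find gcd(375, 2343):
2343 = 6×375 + 93
375 = 4×93 + 3
93 = 31×3 + 0
gcd = 3 and 3 | 1545, so solutions exist. Divide through by 3: 125x ≡ 515 (mod 781).
Now find 125⁻¹ mod 781:
781 = 6×125 + 31
125 = 4×31 + 1
31 = 31×1 + 0
Back-substitute:
1 = 125 − 4·31
1 = −4·781 + 25·125
So 125⁻¹ ≡ 25 (mod 781).
Then x ≡ 25·515 ≡ 379 (mod 781); the smallest non-negative solution is x = 379.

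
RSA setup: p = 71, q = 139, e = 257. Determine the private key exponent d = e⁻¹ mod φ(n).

φ(n) = (p−1)(q−1) = 70·138 = 9660.
Need d with 257·d ≡ 1 (mod 9660). Apply the extended Euclidean algorithm:
9660 = 37*257 + 151
257 = 1*151 + 106
151 = 1*106 + 45
106 = 2*45 + 16
45 = 2*16 + 13
16 = 1*13 + 3
13 = 4*3 + 1
3 = 3*1 + 0
Back-substitute:
1 = 13 − 4·3
1 = −4·16 + 5·13
1 = 5·45 − 14·16
1 = −14·106 + 33·45
1 = 33·151 − 47·106
1 = −47·257 + 80·151
1 = 80·9660 − 3007·257
So 257·(-3007) ≡ 1 (mod 9660), hence d ≡ -3007 ≡ 6653 (mod 9660).

6653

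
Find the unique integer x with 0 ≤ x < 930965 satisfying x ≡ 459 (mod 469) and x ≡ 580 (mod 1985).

340015

Write x = 459 + 469·k. Then 469·k ≡ 580 − 459 ≡ 121 (mod 1985).
Need 469⁻¹ mod 1985. Extended Euclid on (1985, 469):
1985 = 4×469 + 109
469 = 4×109 + 33
109 = 3×33 + 10
33 = 3×10 + 3
10 = 3×3 + 1
3 = 3×1 + 0
Back-substitute:
1 = 10 − 3·3
1 = −3·33 + 10·10
1 = 10·109 − 33·33
1 = −33·469 + 142·109
1 = 142·1985 − 601·469
469⁻¹ ≡ 1384 (mod 1985), so k ≡ 1384·121 ≡ 724 (mod 1985).
x = 459 + 469·724 = 340015.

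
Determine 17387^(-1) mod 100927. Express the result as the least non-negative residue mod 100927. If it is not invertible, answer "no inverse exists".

gcd(100927, 17387) by repeated division:
100927 = 5×17387 + 13992
17387 = 1×13992 + 3395
13992 = 4×3395 + 412
3395 = 8×412 + 99
412 = 4×99 + 16
99 = 6×16 + 3
16 = 5×3 + 1
3 = 3×1 + 0
gcd = 1, so the inverse exists. Back-substitute:
1 = 16 − 5·3
1 = −5·99 + 31·16
1 = 31·412 − 129·99
1 = −129·3395 + 1063·412
1 = 1063·13992 − 4381·3395
1 = −4381·17387 + 5444·13992
1 = 5444·100927 − 31601·17387
So 17387·(-31601) ≡ 1 (mod 100927), and -31601 ≡ 69326 (mod 100927).

69326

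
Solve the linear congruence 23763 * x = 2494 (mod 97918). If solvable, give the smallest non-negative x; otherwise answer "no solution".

First find gcd(23763, 97918):
97918 = 4·23763 + 2866
23763 = 8·2866 + 835
2866 = 3·835 + 361
835 = 2·361 + 113
361 = 3·113 + 22
113 = 5·22 + 3
22 = 7·3 + 1
3 = 3·1 + 0
gcd = 1, so a unique solution mod 97918 exists.
Back-substitute for the Bézout coefficients:
1 = 22 − 7·3
1 = −7·113 + 36·22
1 = 36·361 − 115·113
1 = −115·835 + 266·361
1 = 266·2866 − 913·835
1 = −913·23763 + 7570·2866
1 = 7570·97918 − 31193·23763
So 23763·(-31193) ≡ 1 (mod 97918), giving 23763⁻¹ ≡ 66725.
x ≡ 23763⁻¹·2494 ≡ 66725·2494 ≡ 49468 (mod 97918).

49468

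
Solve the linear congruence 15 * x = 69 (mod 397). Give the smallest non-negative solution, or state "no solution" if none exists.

84

First find gcd(15, 397):
397 = 26*15 + 7
15 = 2*7 + 1
7 = 7*1 + 0
gcd = 1, so a unique solution mod 397 exists.
Back-substitute for the Bézout coefficients:
1 = 15 − 2·7
1 = −2·397 + 53·15
So 15·(53) ≡ 1 (mod 397), giving 15⁻¹ ≡ 53.
x ≡ 15⁻¹·69 ≡ 53·69 ≡ 84 (mod 397).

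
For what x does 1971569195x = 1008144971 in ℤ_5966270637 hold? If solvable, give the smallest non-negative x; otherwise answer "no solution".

5128222666

First find gcd(1971569195, 5966270637):
5966270637 = 3*1971569195 + 51563052
1971569195 = 38*51563052 + 12173219
51563052 = 4*12173219 + 2870176
12173219 = 4*2870176 + 692515
2870176 = 4*692515 + 100116
692515 = 6*100116 + 91819
100116 = 1*91819 + 8297
91819 = 11*8297 + 552
8297 = 15*552 + 17
552 = 32*17 + 8
17 = 2*8 + 1
8 = 8*1 + 0
gcd = 1, so a unique solution mod 5966270637 exists.
Back-substitute for the Bézout coefficients:
1 = 17 − 2·8
1 = −2·552 + 65·17
1 = 65·8297 − 977·552
1 = −977·91819 + 10812·8297
1 = 10812·100116 − 11789·91819
1 = −11789·692515 + 81546·100116
1 = 81546·2870176 − 337973·692515
1 = −337973·12173219 + 1433438·2870176
1 = 1433438·51563052 − 6071725·12173219
1 = −6071725·1971569195 + 232158988·51563052
1 = 232158988·5966270637 − 702548689·1971569195
So 1971569195·(-702548689) ≡ 1 (mod 5966270637), giving 1971569195⁻¹ ≡ 5263721948.
x ≡ 1971569195⁻¹·1008144971 ≡ 5263721948·1008144971 ≡ 5128222666 (mod 5966270637).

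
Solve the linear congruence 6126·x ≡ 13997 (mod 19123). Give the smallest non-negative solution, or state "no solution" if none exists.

380

First find gcd(6126, 19123):
19123 = 3×6126 + 745
6126 = 8×745 + 166
745 = 4×166 + 81
166 = 2×81 + 4
81 = 20×4 + 1
4 = 4×1 + 0
gcd = 1, so a unique solution mod 19123 exists.
Back-substitute for the Bézout coefficients:
1 = 81 − 20·4
1 = −20·166 + 41·81
1 = 41·745 − 184·166
1 = −184·6126 + 1513·745
1 = 1513·19123 − 4723·6126
So 6126·(-4723) ≡ 1 (mod 19123), giving 6126⁻¹ ≡ 14400.
x ≡ 6126⁻¹·13997 ≡ 14400·13997 ≡ 380 (mod 19123).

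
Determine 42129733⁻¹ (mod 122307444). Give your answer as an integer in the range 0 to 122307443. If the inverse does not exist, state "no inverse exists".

13219945

Apply the Euclidean algorithm to 122307444 and 42129733:
122307444 = 2*42129733 + 38047978
42129733 = 1*38047978 + 4081755
38047978 = 9*4081755 + 1312183
4081755 = 3*1312183 + 145206
1312183 = 9*145206 + 5329
145206 = 27*5329 + 1323
5329 = 4*1323 + 37
1323 = 35*37 + 28
37 = 1*28 + 9
28 = 3*9 + 1
9 = 9*1 + 0
gcd = 1, so the inverse exists. Back-substitute:
1 = 28 − 3·9
1 = −3·37 + 4·28
1 = 4·1323 − 143·37
1 = −143·5329 + 576·1323
1 = 576·145206 − 15695·5329
1 = −15695·1312183 + 141831·145206
1 = 141831·4081755 − 441188·1312183
1 = −441188·38047978 + 4112523·4081755
1 = 4112523·42129733 − 4553711·38047978
1 = −4553711·122307444 + 13219945·42129733
So 42129733·13219945 ≡ 1 (mod 122307444).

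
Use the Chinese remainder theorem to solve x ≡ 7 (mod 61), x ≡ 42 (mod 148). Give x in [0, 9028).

190

Write x = 7 + 61·k. Then 61·k ≡ 42 − 7 ≡ 35 (mod 148).
Need 61⁻¹ mod 148. Extended Euclid on (148, 61):
148 = 2×61 + 26
61 = 2×26 + 9
26 = 2×9 + 8
9 = 1×8 + 1
8 = 8×1 + 0
Back-substitute:
1 = 9 − 8
1 = −26 + 3·9
1 = 3·61 − 7·26
1 = −7·148 + 17·61
61⁻¹ ≡ 17 (mod 148), so k ≡ 17·35 ≡ 3 (mod 148).
x = 7 + 61·3 = 190.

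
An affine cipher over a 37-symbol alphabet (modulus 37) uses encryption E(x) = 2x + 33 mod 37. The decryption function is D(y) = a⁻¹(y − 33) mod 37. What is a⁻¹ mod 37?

19

gcd(37, 2) by repeated division:
37 = 18×2 + 1
2 = 2×1 + 0
Since gcd(2, 37) = 1, back-substitute to write 1 as a combination:
1 = 37 − 18·2
Hence 2⁻¹ ≡ -18 ≡ 19 (mod 37).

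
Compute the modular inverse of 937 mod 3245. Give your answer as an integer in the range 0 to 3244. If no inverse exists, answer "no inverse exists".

1458

Apply the Euclidean algorithm to 3245 and 937:
3245 = 3*937 + 434
937 = 2*434 + 69
434 = 6*69 + 20
69 = 3*20 + 9
20 = 2*9 + 2
9 = 4*2 + 1
2 = 2*1 + 0
Since gcd(937, 3245) = 1, back-substitute to write 1 as a combination:
1 = 9 − 4·2
1 = −4·20 + 9·9
1 = 9·69 − 31·20
1 = −31·434 + 195·69
1 = 195·937 − 421·434
1 = −421·3245 + 1458·937
So 937·1458 ≡ 1 (mod 3245).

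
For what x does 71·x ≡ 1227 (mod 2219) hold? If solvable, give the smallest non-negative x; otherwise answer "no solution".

1955

First find gcd(71, 2219):
2219 = 31·71 + 18
71 = 3·18 + 17
18 = 1·17 + 1
17 = 17·1 + 0
gcd = 1, so a unique solution mod 2219 exists.
Back-substitute for the Bézout coefficients:
1 = 18 − 17
1 = −71 + 4·18
1 = 4·2219 − 125·71
So 71·(-125) ≡ 1 (mod 2219), giving 71⁻¹ ≡ 2094.
x ≡ 71⁻¹·1227 ≡ 2094·1227 ≡ 1955 (mod 2219).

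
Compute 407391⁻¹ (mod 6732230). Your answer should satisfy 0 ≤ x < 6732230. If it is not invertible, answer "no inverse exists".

Run Euclid on (6732230, 407391):
6732230 = 16×407391 + 213974
407391 = 1×213974 + 193417
213974 = 1×193417 + 20557
193417 = 9×20557 + 8404
20557 = 2×8404 + 3749
8404 = 2×3749 + 906
3749 = 4×906 + 125
906 = 7×125 + 31
125 = 4×31 + 1
31 = 31×1 + 0
The gcd is 1. Working backward:
1 = 125 − 4·31
1 = −4·906 + 29·125
1 = 29·3749 − 120·906
1 = −120·8404 + 269·3749
1 = 269·20557 − 658·8404
1 = −658·193417 + 6191·20557
1 = 6191·213974 − 6849·193417
1 = −6849·407391 + 13040·213974
1 = 13040·6732230 − 215489·407391
Thus 407391·(-215489) ≡ 1 (mod 6732230); reducing, -215489 mod 6732230 = 6516741.

6516741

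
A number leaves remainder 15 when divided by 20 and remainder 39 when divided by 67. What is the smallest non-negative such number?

575

Write x = 15 + 20·k. Then 20·k ≡ 39 − 15 ≡ 24 (mod 67).
Need 20⁻¹ mod 67. Extended Euclid on (67, 20):
67 = 3·20 + 7
20 = 2·7 + 6
7 = 1·6 + 1
6 = 6·1 + 0
Back-substitute:
1 = 7 − 6
1 = −20 + 3·7
1 = 3·67 − 10·20
20⁻¹ ≡ 57 (mod 67), so k ≡ 57·24 ≡ 28 (mod 67).
x = 15 + 20·28 = 575.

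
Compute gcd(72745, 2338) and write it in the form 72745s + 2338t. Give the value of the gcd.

Euclidean algorithm:
72745 = 31×2338 + 267
2338 = 8×267 + 202
267 = 1×202 + 65
202 = 3×65 + 7
65 = 9×7 + 2
7 = 3×2 + 1
2 = 2×1 + 0
gcd(72745, 2338) = 1.
Back-substituting:
1 = 7 − 3·2
1 = −3·65 + 28·7
1 = 28·202 − 87·65
1 = −87·267 + 115·202
1 = 115·2338 − 1007·267
1 = −1007·72745 + 31332·2338
So 1 = (-1007)·72745 + (31332)·2338.

1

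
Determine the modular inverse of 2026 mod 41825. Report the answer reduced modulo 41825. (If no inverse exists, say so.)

Run Euclid on (41825, 2026):
41825 = 20*2026 + 1305
2026 = 1*1305 + 721
1305 = 1*721 + 584
721 = 1*584 + 137
584 = 4*137 + 36
137 = 3*36 + 29
36 = 1*29 + 7
29 = 4*7 + 1
7 = 7*1 + 0
Since gcd(2026, 41825) = 1, back-substitute to write 1 as a combination:
1 = 29 − 4·7
1 = −4·36 + 5·29
1 = 5·137 − 19·36
1 = −19·584 + 81·137
1 = 81·721 − 100·584
1 = −100·1305 + 181·721
1 = 181·2026 − 281·1305
1 = −281·41825 + 5801·2026
So 2026·5801 ≡ 1 (mod 41825).

5801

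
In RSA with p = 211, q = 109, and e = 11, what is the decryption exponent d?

12371

φ(n) = (p−1)(q−1) = 210·108 = 22680.
Need d with 11·d ≡ 1 (mod 22680). Apply the extended Euclidean algorithm:
22680 = 2061*11 + 9
11 = 1*9 + 2
9 = 4*2 + 1
2 = 2*1 + 0
Back-substitute:
1 = 9 − 4·2
1 = −4·11 + 5·9
1 = 5·22680 − 10309·11
So 11·(-10309) ≡ 1 (mod 22680), hence d ≡ -10309 ≡ 12371 (mod 22680).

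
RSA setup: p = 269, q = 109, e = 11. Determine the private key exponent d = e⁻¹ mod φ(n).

18419

φ(n) = (p−1)(q−1) = 268·108 = 28944.
Need d with 11·d ≡ 1 (mod 28944). Apply the extended Euclidean algorithm:
28944 = 2631·11 + 3
11 = 3·3 + 2
3 = 1·2 + 1
2 = 2·1 + 0
Back-substitute:
1 = 3 − 2
1 = −11 + 4·3
1 = 4·28944 − 10525·11
So 11·(-10525) ≡ 1 (mod 28944), hence d ≡ -10525 ≡ 18419 (mod 28944).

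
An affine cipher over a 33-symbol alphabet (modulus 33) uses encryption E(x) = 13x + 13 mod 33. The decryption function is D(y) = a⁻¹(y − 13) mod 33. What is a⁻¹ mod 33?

28

Extended Euclidean algorithm:
33 = 2*13 + 7
13 = 1*7 + 6
7 = 1*6 + 1
6 = 6*1 + 0
gcd = 1, so the inverse exists. Back-substitute:
1 = 7 − 6
1 = −13 + 2·7
1 = 2·33 − 5·13
So 13·(-5) ≡ 1 (mod 33), and -5 ≡ 28 (mod 33).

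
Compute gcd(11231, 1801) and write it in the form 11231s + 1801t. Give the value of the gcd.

Apply Euclid's algorithm to 11231 and 1801:
11231 = 6×1801 + 425
1801 = 4×425 + 101
425 = 4×101 + 21
101 = 4×21 + 17
21 = 1×17 + 4
17 = 4×4 + 1
4 = 4×1 + 0
gcd(11231, 1801) = 1.
Express as a combination:
1 = 17 − 4·4
1 = −4·21 + 5·17
1 = 5·101 − 24·21
1 = −24·425 + 101·101
1 = 101·1801 − 428·425
1 = −428·11231 + 2669·1801
So 1 = (-428)·11231 + (2669)·1801.

1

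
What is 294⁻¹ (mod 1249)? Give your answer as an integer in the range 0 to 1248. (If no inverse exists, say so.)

gcd(1249, 294) by repeated division:
1249 = 4×294 + 73
294 = 4×73 + 2
73 = 36×2 + 1
2 = 2×1 + 0
Since gcd(294, 1249) = 1, back-substitute to write 1 as a combination:
1 = 73 − 36·2
1 = −36·294 + 145·73
1 = 145·1249 − 616·294
So 294·(-616) ≡ 1 (mod 1249), and -616 ≡ 633 (mod 1249).

633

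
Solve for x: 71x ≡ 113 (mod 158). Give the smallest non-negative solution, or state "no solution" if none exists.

First find gcd(71, 158):
158 = 2*71 + 16
71 = 4*16 + 7
16 = 2*7 + 2
7 = 3*2 + 1
2 = 2*1 + 0
gcd = 1, so a unique solution mod 158 exists.
Back-substitute for the Bézout coefficients:
1 = 7 − 3·2
1 = −3·16 + 7·7
1 = 7·71 − 31·16
1 = −31·158 + 69·71
So 71·(69) ≡ 1 (mod 158), giving 71⁻¹ ≡ 69.
x ≡ 71⁻¹·113 ≡ 69·113 ≡ 55 (mod 158).

55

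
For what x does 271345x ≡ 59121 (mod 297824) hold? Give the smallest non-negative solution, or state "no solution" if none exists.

First find gcd(271345, 297824):
297824 = 1*271345 + 26479
271345 = 10*26479 + 6555
26479 = 4*6555 + 259
6555 = 25*259 + 80
259 = 3*80 + 19
80 = 4*19 + 4
19 = 4*4 + 3
4 = 1*3 + 1
3 = 3*1 + 0
gcd = 1, so a unique solution mod 297824 exists.
Back-substitute for the Bézout coefficients:
1 = 4 − 3
1 = −19 + 5·4
1 = 5·80 − 21·19
1 = −21·259 + 68·80
1 = 68·6555 − 1721·259
1 = −1721·26479 + 6952·6555
1 = 6952·271345 − 71241·26479
1 = −71241·297824 + 78193·271345
So 271345·(78193) ≡ 1 (mod 297824), giving 271345⁻¹ ≡ 78193.
x ≡ 271345⁻¹·59121 ≡ 78193·59121 ≡ 24225 (mod 297824).

24225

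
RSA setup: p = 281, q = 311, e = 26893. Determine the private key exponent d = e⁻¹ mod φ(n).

55957

φ(n) = (p−1)(q−1) = 280·310 = 86800.
Need d with 26893·d ≡ 1 (mod 86800). Apply the extended Euclidean algorithm:
86800 = 3×26893 + 6121
26893 = 4×6121 + 2409
6121 = 2×2409 + 1303
2409 = 1×1303 + 1106
1303 = 1×1106 + 197
1106 = 5×197 + 121
197 = 1×121 + 76
121 = 1×76 + 45
76 = 1×45 + 31
45 = 1×31 + 14
31 = 2×14 + 3
14 = 4×3 + 2
3 = 1×2 + 1
2 = 2×1 + 0
Back-substitute:
1 = 3 − 2
1 = −14 + 5·3
1 = 5·31 − 11·14
1 = −11·45 + 16·31
1 = 16·76 − 27·45
1 = −27·121 + 43·76
1 = 43·197 − 70·121
1 = −70·1106 + 393·197
1 = 393·1303 − 463·1106
1 = −463·2409 + 856·1303
1 = 856·6121 − 2175·2409
1 = −2175·26893 + 9556·6121
1 = 9556·86800 − 30843·26893
So 26893·(-30843) ≡ 1 (mod 86800), hence d ≡ -30843 ≡ 55957 (mod 86800).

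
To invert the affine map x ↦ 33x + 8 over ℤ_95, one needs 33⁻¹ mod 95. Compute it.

72

Run Euclid on (95, 33):
95 = 2·33 + 29
33 = 1·29 + 4
29 = 7·4 + 1
4 = 4·1 + 0
gcd = 1, so the inverse exists. Back-substitute:
1 = 29 − 7·4
1 = −7·33 + 8·29
1 = 8·95 − 23·33
Hence 33⁻¹ ≡ -23 ≡ 72 (mod 95).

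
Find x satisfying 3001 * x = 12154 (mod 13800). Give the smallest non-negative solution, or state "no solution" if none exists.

First find gcd(3001, 13800):
13800 = 4×3001 + 1796
3001 = 1×1796 + 1205
1796 = 1×1205 + 591
1205 = 2×591 + 23
591 = 25×23 + 16
23 = 1×16 + 7
16 = 2×7 + 2
7 = 3×2 + 1
2 = 2×1 + 0
gcd = 1, so a unique solution mod 13800 exists.
Back-substitute for the Bézout coefficients:
1 = 7 − 3·2
1 = −3·16 + 7·7
1 = 7·23 − 10·16
1 = −10·591 + 257·23
1 = 257·1205 − 524·591
1 = −524·1796 + 781·1205
1 = 781·3001 − 1305·1796
1 = −1305·13800 + 6001·3001
So 3001·(6001) ≡ 1 (mod 13800), giving 3001⁻¹ ≡ 6001.
x ≡ 3001⁻¹·12154 ≡ 6001·12154 ≡ 3154 (mod 13800).

3154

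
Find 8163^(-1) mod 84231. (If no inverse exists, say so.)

Euclidean algorithm on 84231, 8163:
84231 = 10*8163 + 2601
8163 = 3*2601 + 360
2601 = 7*360 + 81
360 = 4*81 + 36
81 = 2*36 + 9
36 = 4*9 + 0
gcd(8163, 84231) = 9 ≠ 1, so 8163 has no multiplicative inverse modulo 84231.

no inverse exists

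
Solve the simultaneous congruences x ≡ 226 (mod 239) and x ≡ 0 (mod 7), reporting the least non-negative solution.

1421

Write x = 226 + 239·k. Then 239·k ≡ 0 − 226 ≡ 5 (mod 7).
Need 239⁻¹ mod 7. Extended Euclid on (7, 1):
7 = 7×1 + 0
239⁻¹ ≡ 1 (mod 7), so k ≡ 1·5 ≡ 5 (mod 7).
x = 226 + 239·5 = 1421.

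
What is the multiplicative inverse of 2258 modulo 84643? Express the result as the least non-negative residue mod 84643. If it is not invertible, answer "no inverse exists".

9259

Extended Euclidean algorithm:
84643 = 37·2258 + 1097
2258 = 2·1097 + 64
1097 = 17·64 + 9
64 = 7·9 + 1
9 = 9·1 + 0
gcd = 1, so the inverse exists. Back-substitute:
1 = 64 − 7·9
1 = −7·1097 + 120·64
1 = 120·2258 − 247·1097
1 = −247·84643 + 9259·2258
So 2258·9259 ≡ 1 (mod 84643).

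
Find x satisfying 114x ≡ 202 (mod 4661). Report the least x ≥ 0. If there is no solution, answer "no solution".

First find gcd(114, 4661):
4661 = 40×114 + 101
114 = 1×101 + 13
101 = 7×13 + 10
13 = 1×10 + 3
10 = 3×3 + 1
3 = 3×1 + 0
gcd = 1, so a unique solution mod 4661 exists.
Back-substitute for the Bézout coefficients:
1 = 10 − 3·3
1 = −3·13 + 4·10
1 = 4·101 − 31·13
1 = −31·114 + 35·101
1 = 35·4661 − 1431·114
So 114·(-1431) ≡ 1 (mod 4661), giving 114⁻¹ ≡ 3230.
x ≡ 114⁻¹·202 ≡ 3230·202 ≡ 4581 (mod 4661).

4581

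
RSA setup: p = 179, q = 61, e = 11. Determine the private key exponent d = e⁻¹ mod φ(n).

971

φ(n) = (p−1)(q−1) = 178·60 = 10680.
Need d with 11·d ≡ 1 (mod 10680). Apply the extended Euclidean algorithm:
10680 = 970*11 + 10
11 = 1*10 + 1
10 = 10*1 + 0
Back-substitute:
1 = 11 − 10
1 = −10680 + 971·11
So 11·971 ≡ 1 (mod 10680), hence d = 971.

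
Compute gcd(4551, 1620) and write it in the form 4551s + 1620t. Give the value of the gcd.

Apply Euclid's algorithm to 4551 and 1620:
4551 = 2*1620 + 1311
1620 = 1*1311 + 309
1311 = 4*309 + 75
309 = 4*75 + 9
75 = 8*9 + 3
9 = 3*3 + 0
gcd(4551, 1620) = 3.
Working backward:
3 = 75 − 8·9
3 = −8·309 + 33·75
3 = 33·1311 − 140·309
3 = −140·1620 + 173·1311
3 = 173·4551 − 486·1620
So 3 = (173)·4551 + (-486)·1620.

3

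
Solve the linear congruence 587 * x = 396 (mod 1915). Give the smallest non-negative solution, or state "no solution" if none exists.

First find gcd(587, 1915):
1915 = 3*587 + 154
587 = 3*154 + 125
154 = 1*125 + 29
125 = 4*29 + 9
29 = 3*9 + 2
9 = 4*2 + 1
2 = 2*1 + 0
gcd = 1, so a unique solution mod 1915 exists.
Back-substitute for the Bézout coefficients:
1 = 9 − 4·2
1 = −4·29 + 13·9
1 = 13·125 − 56·29
1 = −56·154 + 69·125
1 = 69·587 − 263·154
1 = −263·1915 + 858·587
So 587·(858) ≡ 1 (mod 1915), giving 587⁻¹ ≡ 858.
x ≡ 587⁻¹·396 ≡ 858·396 ≡ 813 (mod 1915).

813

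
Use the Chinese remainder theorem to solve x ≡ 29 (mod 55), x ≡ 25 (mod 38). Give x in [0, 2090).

Write x = 29 + 55·k. Then 55·k ≡ 25 − 29 ≡ 34 (mod 38).
Need 55⁻¹ mod 38. Extended Euclid on (38, 17):
38 = 2*17 + 4
17 = 4*4 + 1
4 = 4*1 + 0
Back-substitute:
1 = 17 − 4·4
1 = −4·38 + 9·17
55⁻¹ ≡ 9 (mod 38), so k ≡ 9·34 ≡ 2 (mod 38).
x = 29 + 55·2 = 139.

139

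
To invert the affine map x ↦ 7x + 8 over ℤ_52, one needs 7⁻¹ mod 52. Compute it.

15

Extended Euclidean algorithm:
52 = 7*7 + 3
7 = 2*3 + 1
3 = 3*1 + 0
The gcd is 1. Working backward:
1 = 7 − 2·3
1 = −2·52 + 15·7
So 7·15 ≡ 1 (mod 52).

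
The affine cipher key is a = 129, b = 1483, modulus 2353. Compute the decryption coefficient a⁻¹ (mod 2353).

Apply the Euclidean algorithm to 2353 and 129:
2353 = 18*129 + 31
129 = 4*31 + 5
31 = 6*5 + 1
5 = 5*1 + 0
The gcd is 1. Working backward:
1 = 31 − 6·5
1 = −6·129 + 25·31
1 = 25·2353 − 456·129
Hence 129⁻¹ ≡ -456 ≡ 1897 (mod 2353).

1897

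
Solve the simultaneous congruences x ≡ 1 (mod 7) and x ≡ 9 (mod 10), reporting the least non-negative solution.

Write x = 1 + 7·k. Then 7·k ≡ 9 − 1 ≡ 8 (mod 10).
Need 7⁻¹ mod 10. Extended Euclid on (10, 7):
10 = 1*7 + 3
7 = 2*3 + 1
3 = 3*1 + 0
Back-substitute:
1 = 7 − 2·3
1 = −2·10 + 3·7
7⁻¹ ≡ 3 (mod 10), so k ≡ 3·8 ≡ 4 (mod 10).
x = 1 + 7·4 = 29.

29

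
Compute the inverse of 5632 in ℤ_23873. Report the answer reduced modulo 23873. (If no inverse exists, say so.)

Extended Euclidean algorithm:
23873 = 4×5632 + 1345
5632 = 4×1345 + 252
1345 = 5×252 + 85
252 = 2×85 + 82
85 = 1×82 + 3
82 = 27×3 + 1
3 = 3×1 + 0
Since gcd(5632, 23873) = 1, back-substitute to write 1 as a combination:
1 = 82 − 27·3
1 = −27·85 + 28·82
1 = 28·252 − 83·85
1 = −83·1345 + 443·252
1 = 443·5632 − 1855·1345
1 = −1855·23873 + 7863·5632
So 5632·7863 ≡ 1 (mod 23873).

7863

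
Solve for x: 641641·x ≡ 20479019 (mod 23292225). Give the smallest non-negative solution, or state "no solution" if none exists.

1109609

First find gcd(641641, 23292225):
23292225 = 36·641641 + 193149
641641 = 3·193149 + 62194
193149 = 3·62194 + 6567
62194 = 9·6567 + 3091
6567 = 2·3091 + 385
3091 = 8·385 + 11
385 = 35·11 + 0
gcd = 11 and 11 | 20479019, so solutions exist. Divide through by 11: 58331x ≡ 1861729 (mod 2117475).
Now find 58331⁻¹ mod 2117475:
2117475 = 36·58331 + 17559
58331 = 3·17559 + 5654
17559 = 3·5654 + 597
5654 = 9·597 + 281
597 = 2·281 + 35
281 = 8·35 + 1
35 = 35·1 + 0
Back-substitute:
1 = 281 − 8·35
1 = −8·597 + 17·281
1 = 17·5654 − 161·597
1 = −161·17559 + 500·5654
1 = 500·58331 − 1661·17559
1 = −1661·2117475 + 60296·58331
So 58331⁻¹ ≡ 60296 (mod 2117475).
Then x ≡ 60296·1861729 ≡ 1109609 (mod 2117475); the smallest non-negative solution is x = 1109609.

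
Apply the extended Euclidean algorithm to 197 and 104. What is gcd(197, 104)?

1

Euclidean algorithm:
197 = 1·104 + 93
104 = 1·93 + 11
93 = 8·11 + 5
11 = 2·5 + 1
5 = 5·1 + 0
gcd(197, 104) = 1.
Back-substituting:
1 = 11 − 2·5
1 = −2·93 + 17·11
1 = 17·104 − 19·93
1 = −19·197 + 36·104
So 1 = (-19)·197 + (36)·104.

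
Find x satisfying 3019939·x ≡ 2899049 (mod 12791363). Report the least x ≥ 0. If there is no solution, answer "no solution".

no solution

gcd(3019939, 12791363):
12791363 = 4*3019939 + 711607
3019939 = 4*711607 + 173511
711607 = 4*173511 + 17563
173511 = 9*17563 + 15444
17563 = 1*15444 + 2119
15444 = 7*2119 + 611
2119 = 3*611 + 286
611 = 2*286 + 39
286 = 7*39 + 13
39 = 3*13 + 0
gcd = 13, but 13 ∤ 2899049, so the congruence has no solution.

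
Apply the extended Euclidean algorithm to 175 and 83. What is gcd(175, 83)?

1

Repeated division:
175 = 2·83 + 9
83 = 9·9 + 2
9 = 4·2 + 1
2 = 2·1 + 0
gcd(175, 83) = 1.
Back-substituting:
1 = 9 − 4·2
1 = −4·83 + 37·9
1 = 37·175 − 78·83
So 1 = (37)·175 + (-78)·83.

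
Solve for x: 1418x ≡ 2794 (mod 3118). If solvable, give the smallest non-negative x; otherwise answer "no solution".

334

First find gcd(1418, 3118):
3118 = 2*1418 + 282
1418 = 5*282 + 8
282 = 35*8 + 2
8 = 4*2 + 0
gcd = 2 and 2 | 2794, so solutions exist. Divide through by 2: 709x ≡ 1397 (mod 1559).
Now find 709⁻¹ mod 1559:
1559 = 2×709 + 141
709 = 5×141 + 4
141 = 35×4 + 1
4 = 4×1 + 0
Back-substitute:
1 = 141 − 35·4
1 = −35·709 + 176·141
1 = 176·1559 − 387·709
So 709·(-387) ≡ 1 (mod 1559), i.e. 709⁻¹ ≡ 1172.
Then x ≡ 1172·1397 ≡ 334 (mod 1559); the smallest non-negative solution is x = 334.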